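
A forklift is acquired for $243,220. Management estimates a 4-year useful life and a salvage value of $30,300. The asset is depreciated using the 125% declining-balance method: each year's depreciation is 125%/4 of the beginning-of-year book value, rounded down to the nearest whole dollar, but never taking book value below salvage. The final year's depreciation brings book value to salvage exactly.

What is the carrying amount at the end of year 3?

Depreciable base = $243,220 − $30,300 = $212,920.
Year 1: ⌊$243,220 × 125%/4⌋ = $76,006. Book value $167,214.
Year 2: ⌊$167,214 × 125%/4⌋ = $52,254. Book value $114,960.
Year 3: ⌊$114,960 × 125%/4⌋ = $35,925. Book value $79,035.

$79,035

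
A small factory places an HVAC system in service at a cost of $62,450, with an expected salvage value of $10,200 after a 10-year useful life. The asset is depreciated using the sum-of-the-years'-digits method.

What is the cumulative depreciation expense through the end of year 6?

Depreciable base = $62,450 − $10,200 = $52,250.
Sum of the years' digits = 10+9+8+7+6+5+4+3+2+1 = 55.
Year 1: $52,250 × 10/55 = $9,500. Book value $52,950.
Year 2: $52,250 × 9/55 = $8,550. Book value $44,400.
Year 3: $52,250 × 8/55 = $7,600. Book value $36,800.
Year 4: $52,250 × 7/55 = $6,650. Book value $30,150.
Year 5: $52,250 × 6/55 = $5,700. Book value $24,450.
Year 6: $52,250 × 5/55 = $4,750. Book value $19,700.
Accumulated through year 6 = $62,450 − $19,700 = $42,750.

$42,750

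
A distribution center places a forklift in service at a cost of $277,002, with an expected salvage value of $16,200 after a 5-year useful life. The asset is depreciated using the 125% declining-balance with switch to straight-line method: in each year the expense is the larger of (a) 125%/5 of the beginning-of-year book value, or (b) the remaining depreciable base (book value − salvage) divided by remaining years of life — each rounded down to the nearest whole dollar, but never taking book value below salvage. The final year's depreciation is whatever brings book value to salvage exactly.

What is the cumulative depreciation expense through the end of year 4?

Depreciable base = $277,002 − $16,200 = $260,802.
Year 1: DB = ⌊$277,002 × 125%/5⌋ = $69,250; SL = ⌊$260,802/5⌋ = $52,160 → take DB $69,250. Book value $207,752.
Year 2: DB = ⌊$207,752 × 125%/5⌋ = $51,938; SL = ⌊$191,552/4⌋ = $47,888 → take DB $51,938. Book value $155,814.
Year 3: DB = ⌊$155,814 × 125%/5⌋ = $38,953; SL = ⌊$139,614/3⌋ = $46,538 → take SL $46,538. Book value $109,276.
Year 4: DB = ⌊$109,276 × 125%/5⌋ = $27,319; SL = ⌊$93,076/2⌋ = $46,538 → take SL $46,538. Book value $62,738.
Accumulated through year 4 = $277,002 − $62,738 = $214,264.

$214,264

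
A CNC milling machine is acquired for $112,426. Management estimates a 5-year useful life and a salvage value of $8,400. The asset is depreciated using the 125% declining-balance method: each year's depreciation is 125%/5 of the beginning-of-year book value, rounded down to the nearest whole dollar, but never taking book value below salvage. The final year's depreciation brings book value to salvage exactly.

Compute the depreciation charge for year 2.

Depreciable base = $112,426 − $8,400 = $104,026.
Year 1: ⌊$112,426 × 125%/5⌋ = $28,106. Book value $84,320.
Year 2: ⌊$84,320 × 125%/5⌋ = $21,080. Book value $63,240.

$21,080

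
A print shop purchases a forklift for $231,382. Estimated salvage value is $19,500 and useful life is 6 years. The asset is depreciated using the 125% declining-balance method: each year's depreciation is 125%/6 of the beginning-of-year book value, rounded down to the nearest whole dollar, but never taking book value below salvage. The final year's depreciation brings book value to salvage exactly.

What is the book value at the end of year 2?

Depreciable base = $231,382 − $19,500 = $211,882.
Year 1: ⌊$231,382 × 125%/6⌋ = $48,204. Book value $183,178.
Year 2: ⌊$183,178 × 125%/6⌋ = $38,162. Book value $145,016.

$145,016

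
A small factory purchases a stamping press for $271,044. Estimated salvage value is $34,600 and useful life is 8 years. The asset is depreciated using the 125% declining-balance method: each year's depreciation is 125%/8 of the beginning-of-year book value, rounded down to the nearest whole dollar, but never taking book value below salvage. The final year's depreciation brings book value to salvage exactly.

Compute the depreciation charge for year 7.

$15,280

Depreciable base = $271,044 − $34,600 = $236,444.
Year 1: ⌊$271,044 × 125%/8⌋ = $42,350. Book value $228,694.
Year 2: ⌊$228,694 × 125%/8⌋ = $35,733. Book value $192,961.
Year 3: ⌊$192,961 × 125%/8⌋ = $30,150. Book value $162,811.
Year 4: ⌊$162,811 × 125%/8⌋ = $25,439. Book value $137,372.
Year 5: ⌊$137,372 × 125%/8⌋ = $21,464. Book value $115,908.
Year 6: ⌊$115,908 × 125%/8⌋ = $18,110. Book value $97,798.
Year 7: ⌊$97,798 × 125%/8⌋ = $15,280. Book value $82,518.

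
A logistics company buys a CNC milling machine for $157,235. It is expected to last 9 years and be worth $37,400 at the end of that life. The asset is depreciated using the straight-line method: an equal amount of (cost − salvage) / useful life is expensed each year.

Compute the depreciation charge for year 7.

Depreciable base = $157,235 − $37,400 = $119,835.
Annual expense = $119,835 / 9 = $13,315.

$13,315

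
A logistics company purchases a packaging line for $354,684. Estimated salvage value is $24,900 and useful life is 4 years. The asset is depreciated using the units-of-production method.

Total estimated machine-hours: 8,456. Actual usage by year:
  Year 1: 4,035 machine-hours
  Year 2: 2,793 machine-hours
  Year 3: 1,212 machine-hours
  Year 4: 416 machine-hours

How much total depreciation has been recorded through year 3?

$313,560

Depreciable base = $354,684 − $24,900 = $329,784.
Rate = $329,784 / 8,456 machine-hours = $39 per machine-hour.
Year 1: 4,035 × $39 = $157,365. Book value $197,319.
Year 2: 2,793 × $39 = $108,927. Book value $88,392.
Year 3: 1,212 × $39 = $47,268. Book value $41,124.
Accumulated through year 3 = $354,684 − $41,124 = $313,560.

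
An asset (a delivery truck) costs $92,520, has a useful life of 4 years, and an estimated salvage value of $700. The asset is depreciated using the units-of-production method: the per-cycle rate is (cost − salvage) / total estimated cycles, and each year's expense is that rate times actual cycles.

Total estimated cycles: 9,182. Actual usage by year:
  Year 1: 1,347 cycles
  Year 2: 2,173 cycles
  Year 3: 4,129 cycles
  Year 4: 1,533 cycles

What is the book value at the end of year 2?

Depreciable base = $92,520 − $700 = $91,820.
Rate = $91,820 / 9,182 cycles = $10 per cycle.
Year 1: 1,347 × $10 = $13,470. Book value $79,050.
Year 2: 2,173 × $10 = $21,730. Book value $57,320.

$57,320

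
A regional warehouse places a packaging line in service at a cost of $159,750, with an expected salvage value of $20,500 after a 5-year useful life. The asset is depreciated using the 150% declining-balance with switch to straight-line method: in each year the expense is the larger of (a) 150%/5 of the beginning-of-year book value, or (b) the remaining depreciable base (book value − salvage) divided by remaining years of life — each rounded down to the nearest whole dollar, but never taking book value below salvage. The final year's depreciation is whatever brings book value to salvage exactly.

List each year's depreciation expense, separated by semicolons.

Depreciable base = $159,750 − $20,500 = $139,250.
Year 1: DB = ⌊$159,750 × 150%/5⌋ = $47,925; SL = ⌊$139,250/5⌋ = $27,850 → take DB $47,925. Book value $111,825.
Year 2: DB = ⌊$111,825 × 150%/5⌋ = $33,547; SL = ⌊$91,325/4⌋ = $22,831 → take DB $33,547. Book value $78,278.
Year 3: DB = ⌊$78,278 × 150%/5⌋ = $23,483; SL = ⌊$57,778/3⌋ = $19,259 → take DB $23,483. Book value $54,795.
Year 4: DB = ⌊$54,795 × 150%/5⌋ = $16,438; SL = ⌊$34,295/2⌋ = $17,147 → take SL $17,147. Book value $37,648.
Year 5 (final): $37,648 − $20,500 = $17,148. Book value $20,500.

$47,925; $33,547; $23,483; $17,147; $17,148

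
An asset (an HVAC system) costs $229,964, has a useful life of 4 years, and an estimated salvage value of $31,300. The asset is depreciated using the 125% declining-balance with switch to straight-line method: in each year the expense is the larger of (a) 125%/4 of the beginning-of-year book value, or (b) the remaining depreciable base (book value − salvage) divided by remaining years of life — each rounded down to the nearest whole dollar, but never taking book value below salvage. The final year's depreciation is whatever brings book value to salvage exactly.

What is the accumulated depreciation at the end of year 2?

Depreciable base = $229,964 − $31,300 = $198,664.
Year 1: DB = ⌊$229,964 × 125%/4⌋ = $71,863; SL = ⌊$198,664/4⌋ = $49,666 → take DB $71,863. Book value $158,101.
Year 2: DB = ⌊$158,101 × 125%/4⌋ = $49,406; SL = ⌊$126,801/3⌋ = $42,267 → take DB $49,406. Book value $108,695.
Accumulated through year 2 = $229,964 − $108,695 = $121,269.

$121,269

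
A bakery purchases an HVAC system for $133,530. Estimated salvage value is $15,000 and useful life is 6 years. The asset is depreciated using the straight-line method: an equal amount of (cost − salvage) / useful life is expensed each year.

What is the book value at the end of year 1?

$113,775

Depreciable base = $133,530 − $15,000 = $118,530.
Annual expense = $118,530 / 6 = $19,755.
End of year 1: book value $113,775.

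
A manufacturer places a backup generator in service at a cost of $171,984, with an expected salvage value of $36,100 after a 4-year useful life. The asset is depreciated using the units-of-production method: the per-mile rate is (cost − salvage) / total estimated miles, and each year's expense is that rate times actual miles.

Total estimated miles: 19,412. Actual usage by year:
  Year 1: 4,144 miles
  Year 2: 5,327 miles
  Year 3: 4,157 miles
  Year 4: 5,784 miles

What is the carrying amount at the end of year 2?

$105,687

Depreciable base = $171,984 − $36,100 = $135,884.
Rate = $135,884 / 19,412 miles = $7 per mile.
Year 1: 4,144 × $7 = $29,008. Book value $142,976.
Year 2: 5,327 × $7 = $37,289. Book value $105,687.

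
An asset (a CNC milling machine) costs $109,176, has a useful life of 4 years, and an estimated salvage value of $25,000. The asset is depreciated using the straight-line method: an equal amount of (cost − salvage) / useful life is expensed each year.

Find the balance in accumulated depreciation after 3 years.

Depreciable base = $109,176 − $25,000 = $84,176.
Annual expense = $84,176 / 4 = $21,044.
End of year 1: book value $88,132.
End of year 2: book value $67,088.
End of year 3: book value $46,044.
Accumulated through year 3 = $109,176 − $46,044 = $63,132.

$63,132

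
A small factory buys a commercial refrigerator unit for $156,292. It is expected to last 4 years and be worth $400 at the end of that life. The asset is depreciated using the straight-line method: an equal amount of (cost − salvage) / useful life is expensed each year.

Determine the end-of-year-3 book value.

$39,373

Depreciable base = $156,292 − $400 = $155,892.
Annual expense = $155,892 / 4 = $38,973.
End of year 1: book value $117,319.
End of year 2: book value $78,346.
End of year 3: book value $39,373.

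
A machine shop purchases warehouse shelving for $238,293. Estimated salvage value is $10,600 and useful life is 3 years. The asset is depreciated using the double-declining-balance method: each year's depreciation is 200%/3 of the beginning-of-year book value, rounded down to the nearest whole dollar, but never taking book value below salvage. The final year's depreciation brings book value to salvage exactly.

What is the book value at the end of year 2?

Depreciable base = $238,293 − $10,600 = $227,693.
Year 1: ⌊$238,293 × 200%/3⌋ = $158,862. Book value $79,431.
Year 2: ⌊$79,431 × 200%/3⌋ = $52,954. Book value $26,477.

$26,477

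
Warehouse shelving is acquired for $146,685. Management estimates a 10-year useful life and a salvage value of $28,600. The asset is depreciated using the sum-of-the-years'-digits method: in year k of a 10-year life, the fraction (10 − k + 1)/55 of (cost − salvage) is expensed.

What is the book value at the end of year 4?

$73,687

Depreciable base = $146,685 − $28,600 = $118,085.
Sum of the years' digits = 10+9+8+7+6+5+4+3+2+1 = 55.
Year 1: $118,085 × 10/55 = $21,470. Book value $125,215.
Year 2: $118,085 × 9/55 = $19,323. Book value $105,892.
Year 3: $118,085 × 8/55 = $17,176. Book value $88,716.
Year 4: $118,085 × 7/55 = $15,029. Book value $73,687.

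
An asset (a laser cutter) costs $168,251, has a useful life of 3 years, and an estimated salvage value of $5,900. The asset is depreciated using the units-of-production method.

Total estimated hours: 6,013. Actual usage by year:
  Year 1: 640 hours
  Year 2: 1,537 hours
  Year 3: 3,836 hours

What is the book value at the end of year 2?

Depreciable base = $168,251 − $5,900 = $162,351.
Rate = $162,351 / 6,013 hours = $27 per hour.
Year 1: 640 × $27 = $17,280. Book value $150,971.
Year 2: 1,537 × $27 = $41,499. Book value $109,472.

$109,472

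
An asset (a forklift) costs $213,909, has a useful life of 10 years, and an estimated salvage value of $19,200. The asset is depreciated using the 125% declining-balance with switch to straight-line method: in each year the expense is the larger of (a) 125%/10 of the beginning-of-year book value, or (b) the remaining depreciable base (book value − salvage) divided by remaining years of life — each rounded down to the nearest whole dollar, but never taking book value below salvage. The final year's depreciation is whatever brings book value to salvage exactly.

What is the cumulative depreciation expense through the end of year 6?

$123,914

Depreciable base = $213,909 − $19,200 = $194,709.
Year 1: DB = ⌊$213,909 × 125%/10⌋ = $26,738; SL = ⌊$194,709/10⌋ = $19,470 → take DB $26,738. Book value $187,171.
Year 2: DB = ⌊$187,171 × 125%/10⌋ = $23,396; SL = ⌊$167,971/9⌋ = $18,663 → take DB $23,396. Book value $163,775.
Year 3: DB = ⌊$163,775 × 125%/10⌋ = $20,471; SL = ⌊$144,575/8⌋ = $18,071 → take DB $20,471. Book value $143,304.
Year 4: DB = ⌊$143,304 × 125%/10⌋ = $17,913; SL = ⌊$124,104/7⌋ = $17,729 → take DB $17,913. Book value $125,391.
Year 5: DB = ⌊$125,391 × 125%/10⌋ = $15,673; SL = ⌊$106,191/6⌋ = $17,698 → take SL $17,698. Book value $107,693.
Year 6: DB = ⌊$107,693 × 125%/10⌋ = $13,461; SL = ⌊$88,493/5⌋ = $17,698 → take SL $17,698. Book value $89,995.
Accumulated through year 6 = $213,909 − $89,995 = $123,914.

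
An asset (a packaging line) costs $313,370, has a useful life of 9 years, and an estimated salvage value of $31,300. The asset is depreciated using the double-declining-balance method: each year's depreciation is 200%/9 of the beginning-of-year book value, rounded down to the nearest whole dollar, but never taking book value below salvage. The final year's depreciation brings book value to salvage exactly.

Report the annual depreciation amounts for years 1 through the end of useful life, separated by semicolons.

$69,637; $54,162; $42,126; $32,765; $25,484; $19,821; $15,416; $11,990; $10,669

Depreciable base = $313,370 − $31,300 = $282,070.
Year 1: ⌊$313,370 × 200%/9⌋ = $69,637. Book value $243,733.
Year 2: ⌊$243,733 × 200%/9⌋ = $54,162. Book value $189,571.
Year 3: ⌊$189,571 × 200%/9⌋ = $42,126. Book value $147,445.
Year 4: ⌊$147,445 × 200%/9⌋ = $32,765. Book value $114,680.
Year 5: ⌊$114,680 × 200%/9⌋ = $25,484. Book value $89,196.
Year 6: ⌊$89,196 × 200%/9⌋ = $19,821. Book value $69,375.
Year 7: ⌊$69,375 × 200%/9⌋ = $15,416. Book value $53,959.
Year 8: ⌊$53,959 × 200%/9⌋ = $11,990. Book value $41,969.
Year 9 (final): $41,969 − $31,300 = $10,669. Book value $31,300.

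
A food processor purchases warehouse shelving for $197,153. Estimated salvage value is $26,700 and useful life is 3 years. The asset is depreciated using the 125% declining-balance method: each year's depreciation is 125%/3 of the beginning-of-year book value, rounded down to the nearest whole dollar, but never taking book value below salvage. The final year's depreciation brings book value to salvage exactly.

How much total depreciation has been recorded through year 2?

$130,066

Depreciable base = $197,153 − $26,700 = $170,453.
Year 1: ⌊$197,153 × 125%/3⌋ = $82,147. Book value $115,006.
Year 2: ⌊$115,006 × 125%/3⌋ = $47,919. Book value $67,087.
Accumulated through year 2 = $197,153 − $67,087 = $130,066.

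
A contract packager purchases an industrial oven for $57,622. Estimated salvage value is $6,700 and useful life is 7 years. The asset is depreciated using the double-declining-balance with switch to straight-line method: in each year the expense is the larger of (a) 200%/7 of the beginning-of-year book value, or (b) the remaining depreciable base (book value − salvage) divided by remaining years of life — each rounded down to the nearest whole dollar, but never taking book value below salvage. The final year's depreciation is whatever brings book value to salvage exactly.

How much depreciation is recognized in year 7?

Depreciable base = $57,622 − $6,700 = $50,922.
Year 1: DB = ⌊$57,622 × 200%/7⌋ = $16,463; SL = ⌊$50,922/7⌋ = $7,274 → take DB $16,463. Book value $41,159.
Year 2: DB = ⌊$41,159 × 200%/7⌋ = $11,759; SL = ⌊$34,459/6⌋ = $5,743 → take DB $11,759. Book value $29,400.
Year 3: DB = ⌊$29,400 × 200%/7⌋ = $8,400; SL = ⌊$22,700/5⌋ = $4,540 → take DB $8,400. Book value $21,000.
Year 4: DB = ⌊$21,000 × 200%/7⌋ = $6,000; SL = ⌊$14,300/4⌋ = $3,575 → take DB $6,000. Book value $15,000.
Year 5: DB = ⌊$15,000 × 200%/7⌋ = $4,285; SL = ⌊$8,300/3⌋ = $2,766 → take DB $4,285. Book value $10,715.
Year 6: DB = ⌊$10,715 × 200%/7⌋ = $3,061; SL = ⌊$4,015/2⌋ = $2,007 → take DB $3,061. Book value $7,654.
Year 7 (final): $7,654 − $6,700 = $954. Book value $6,700.

$954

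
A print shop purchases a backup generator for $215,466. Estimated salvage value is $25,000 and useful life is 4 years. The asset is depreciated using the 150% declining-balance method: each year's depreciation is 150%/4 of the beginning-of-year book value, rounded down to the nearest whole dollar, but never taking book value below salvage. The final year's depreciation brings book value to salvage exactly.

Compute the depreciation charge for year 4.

$27,605

Depreciable base = $215,466 − $25,000 = $190,466.
Year 1: ⌊$215,466 × 150%/4⌋ = $80,799. Book value $134,667.
Year 2: ⌊$134,667 × 150%/4⌋ = $50,500. Book value $84,167.
Year 3: ⌊$84,167 × 150%/4⌋ = $31,562. Book value $52,605.
Year 4 (final): $52,605 − $25,000 = $27,605. Book value $25,000.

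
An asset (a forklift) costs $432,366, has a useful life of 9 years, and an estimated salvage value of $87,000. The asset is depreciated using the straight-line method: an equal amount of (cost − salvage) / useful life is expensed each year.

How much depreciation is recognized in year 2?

Depreciable base = $432,366 − $87,000 = $345,366.
Annual expense = $345,366 / 9 = $38,374.

$38,374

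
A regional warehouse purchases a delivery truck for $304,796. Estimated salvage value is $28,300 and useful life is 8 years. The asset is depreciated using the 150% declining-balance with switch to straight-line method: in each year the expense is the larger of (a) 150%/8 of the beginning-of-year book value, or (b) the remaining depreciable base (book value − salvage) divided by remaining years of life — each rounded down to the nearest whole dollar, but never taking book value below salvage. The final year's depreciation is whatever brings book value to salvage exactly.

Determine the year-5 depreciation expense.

$26,133

Depreciable base = $304,796 − $28,300 = $276,496.
Year 1: DB = ⌊$304,796 × 150%/8⌋ = $57,149; SL = ⌊$276,496/8⌋ = $34,562 → take DB $57,149. Book value $247,647.
Year 2: DB = ⌊$247,647 × 150%/8⌋ = $46,433; SL = ⌊$219,347/7⌋ = $31,335 → take DB $46,433. Book value $201,214.
Year 3: DB = ⌊$201,214 × 150%/8⌋ = $37,727; SL = ⌊$172,914/6⌋ = $28,819 → take DB $37,727. Book value $163,487.
Year 4: DB = ⌊$163,487 × 150%/8⌋ = $30,653; SL = ⌊$135,187/5⌋ = $27,037 → take DB $30,653. Book value $132,834.
Year 5: DB = ⌊$132,834 × 150%/8⌋ = $24,906; SL = ⌊$104,534/4⌋ = $26,133 → take SL $26,133. Book value $106,701.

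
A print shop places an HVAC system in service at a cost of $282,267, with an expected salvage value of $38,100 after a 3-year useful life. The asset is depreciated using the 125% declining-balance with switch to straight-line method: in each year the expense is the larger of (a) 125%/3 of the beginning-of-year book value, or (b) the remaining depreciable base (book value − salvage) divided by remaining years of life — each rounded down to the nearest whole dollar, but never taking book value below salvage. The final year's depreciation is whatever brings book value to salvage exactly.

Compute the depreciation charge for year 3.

Depreciable base = $282,267 − $38,100 = $244,167.
Year 1: DB = ⌊$282,267 × 125%/3⌋ = $117,611; SL = ⌊$244,167/3⌋ = $81,389 → take DB $117,611. Book value $164,656.
Year 2: DB = ⌊$164,656 × 125%/3⌋ = $68,606; SL = ⌊$126,556/2⌋ = $63,278 → take DB $68,606. Book value $96,050.
Year 3 (final): $96,050 − $38,100 = $57,950. Book value $38,100.

$57,950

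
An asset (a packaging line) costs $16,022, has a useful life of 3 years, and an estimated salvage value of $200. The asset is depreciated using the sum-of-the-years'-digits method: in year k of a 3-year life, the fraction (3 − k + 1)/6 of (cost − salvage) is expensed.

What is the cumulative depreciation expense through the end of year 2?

Depreciable base = $16,022 − $200 = $15,822.
Sum of the years' digits = 3+2+1 = 6.
Year 1: $15,822 × 3/6 = $7,911. Book value $8,111.
Year 2: $15,822 × 2/6 = $5,274. Book value $2,837.
Accumulated through year 2 = $16,022 − $2,837 = $13,185.

$13,185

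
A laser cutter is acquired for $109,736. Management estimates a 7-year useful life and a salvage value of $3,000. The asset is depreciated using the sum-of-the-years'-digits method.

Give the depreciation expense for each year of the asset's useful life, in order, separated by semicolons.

Depreciable base = $109,736 − $3,000 = $106,736.
Sum of the years' digits = 7+6+5+4+3+2+1 = 28.
Year 1: $106,736 × 7/28 = $26,684. Book value $83,052.
Year 2: $106,736 × 6/28 = $22,872. Book value $60,180.
Year 3: $106,736 × 5/28 = $19,060. Book value $41,120.
Year 4: $106,736 × 4/28 = $15,248. Book value $25,872.
Year 5: $106,736 × 3/28 = $11,436. Book value $14,436.
Year 6: $106,736 × 2/28 = $7,624. Book value $6,812.
Year 7: $106,736 × 1/28 = $3,812. Book value $3,000.

$26,684; $22,872; $19,060; $15,248; $11,436; $7,624; $3,812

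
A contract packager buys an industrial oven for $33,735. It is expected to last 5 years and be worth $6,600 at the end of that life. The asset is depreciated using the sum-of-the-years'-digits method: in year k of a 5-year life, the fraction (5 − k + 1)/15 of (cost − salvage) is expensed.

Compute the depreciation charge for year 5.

Depreciable base = $33,735 − $6,600 = $27,135.
Sum of the years' digits = 5+4+3+2+1 = 15.
Year 1: $27,135 × 5/15 = $9,045. Book value $24,690.
Year 2: $27,135 × 4/15 = $7,236. Book value $17,454.
Year 3: $27,135 × 3/15 = $5,427. Book value $12,027.
Year 4: $27,135 × 2/15 = $3,618. Book value $8,409.
Year 5: $27,135 × 1/15 = $1,809. Book value $6,600.

$1,809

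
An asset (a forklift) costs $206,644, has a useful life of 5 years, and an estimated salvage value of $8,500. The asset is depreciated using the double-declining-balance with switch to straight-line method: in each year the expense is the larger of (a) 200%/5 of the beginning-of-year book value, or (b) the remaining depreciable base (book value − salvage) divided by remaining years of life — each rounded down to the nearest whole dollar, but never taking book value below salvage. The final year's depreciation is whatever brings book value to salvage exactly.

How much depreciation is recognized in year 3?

$29,757

Depreciable base = $206,644 − $8,500 = $198,144.
Year 1: DB = ⌊$206,644 × 200%/5⌋ = $82,657; SL = ⌊$198,144/5⌋ = $39,628 → take DB $82,657. Book value $123,987.
Year 2: DB = ⌊$123,987 × 200%/5⌋ = $49,594; SL = ⌊$115,487/4⌋ = $28,871 → take DB $49,594. Book value $74,393.
Year 3: DB = ⌊$74,393 × 200%/5⌋ = $29,757; SL = ⌊$65,893/3⌋ = $21,964 → take DB $29,757. Book value $44,636.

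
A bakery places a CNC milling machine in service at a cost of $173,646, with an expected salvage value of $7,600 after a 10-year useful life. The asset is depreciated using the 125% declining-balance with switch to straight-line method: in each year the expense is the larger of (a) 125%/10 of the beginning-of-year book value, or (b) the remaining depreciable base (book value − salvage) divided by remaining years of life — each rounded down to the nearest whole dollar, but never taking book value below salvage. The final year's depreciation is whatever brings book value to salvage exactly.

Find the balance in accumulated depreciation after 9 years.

Depreciable base = $173,646 − $7,600 = $166,046.
Year 1: DB = ⌊$173,646 × 125%/10⌋ = $21,705; SL = ⌊$166,046/10⌋ = $16,604 → take DB $21,705. Book value $151,941.
Year 2: DB = ⌊$151,941 × 125%/10⌋ = $18,992; SL = ⌊$144,341/9⌋ = $16,037 → take DB $18,992. Book value $132,949.
Year 3: DB = ⌊$132,949 × 125%/10⌋ = $16,618; SL = ⌊$125,349/8⌋ = $15,668 → take DB $16,618. Book value $116,331.
Year 4: DB = ⌊$116,331 × 125%/10⌋ = $14,541; SL = ⌊$108,731/7⌋ = $15,533 → take SL $15,533. Book value $100,798.
Year 5: DB = ⌊$100,798 × 125%/10⌋ = $12,599; SL = ⌊$93,198/6⌋ = $15,533 → take SL $15,533. Book value $85,265.
Year 6: DB = ⌊$85,265 × 125%/10⌋ = $10,658; SL = ⌊$77,665/5⌋ = $15,533 → take SL $15,533. Book value $69,732.
Year 7: DB = ⌊$69,732 × 125%/10⌋ = $8,716; SL = ⌊$62,132/4⌋ = $15,533 → take SL $15,533. Book value $54,199.
Year 8: DB = ⌊$54,199 × 125%/10⌋ = $6,774; SL = ⌊$46,599/3⌋ = $15,533 → take SL $15,533. Book value $38,666.
Year 9: DB = ⌊$38,666 × 125%/10⌋ = $4,833; SL = ⌊$31,066/2⌋ = $15,533 → take SL $15,533. Book value $23,133.
Accumulated through year 9 = $173,646 − $23,133 = $150,513.

$150,513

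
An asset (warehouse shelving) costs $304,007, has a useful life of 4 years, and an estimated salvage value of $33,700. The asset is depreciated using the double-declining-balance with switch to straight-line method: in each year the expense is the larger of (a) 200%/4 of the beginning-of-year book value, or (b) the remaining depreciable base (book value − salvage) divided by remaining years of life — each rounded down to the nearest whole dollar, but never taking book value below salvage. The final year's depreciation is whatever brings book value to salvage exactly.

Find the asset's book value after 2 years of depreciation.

Depreciable base = $304,007 − $33,700 = $270,307.
Year 1: DB = ⌊$304,007 × 200%/4⌋ = $152,003; SL = ⌊$270,307/4⌋ = $67,576 → take DB $152,003. Book value $152,004.
Year 2: DB = ⌊$152,004 × 200%/4⌋ = $76,002; SL = ⌊$118,304/3⌋ = $39,434 → take DB $76,002. Book value $76,002.

$76,002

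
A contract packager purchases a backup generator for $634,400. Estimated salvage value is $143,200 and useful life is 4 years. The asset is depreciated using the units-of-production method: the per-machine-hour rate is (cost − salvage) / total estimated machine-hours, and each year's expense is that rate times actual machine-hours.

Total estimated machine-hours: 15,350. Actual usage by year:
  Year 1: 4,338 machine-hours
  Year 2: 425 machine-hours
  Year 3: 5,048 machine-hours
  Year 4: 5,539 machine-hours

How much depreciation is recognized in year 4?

$177,248

Depreciable base = $634,400 − $143,200 = $491,200.
Rate = $491,200 / 15,350 machine-hours = $32 per machine-hour.
Year 1: 4,338 × $32 = $138,816. Book value $495,584.
Year 2: 425 × $32 = $13,600. Book value $481,984.
Year 3: 5,048 × $32 = $161,536. Book value $320,448.
Year 4: 5,539 × $32 = $177,248. Book value $143,200.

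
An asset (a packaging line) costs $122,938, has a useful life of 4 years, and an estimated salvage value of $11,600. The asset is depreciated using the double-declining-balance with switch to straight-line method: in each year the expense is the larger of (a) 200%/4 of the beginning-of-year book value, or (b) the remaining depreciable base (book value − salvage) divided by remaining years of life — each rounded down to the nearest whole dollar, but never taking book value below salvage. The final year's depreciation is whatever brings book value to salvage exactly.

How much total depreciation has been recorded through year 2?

Depreciable base = $122,938 − $11,600 = $111,338.
Year 1: DB = ⌊$122,938 × 200%/4⌋ = $61,469; SL = ⌊$111,338/4⌋ = $27,834 → take DB $61,469. Book value $61,469.
Year 2: DB = ⌊$61,469 × 200%/4⌋ = $30,734; SL = ⌊$49,869/3⌋ = $16,623 → take DB $30,734. Book value $30,735.
Accumulated through year 2 = $122,938 − $30,735 = $92,203.

$92,203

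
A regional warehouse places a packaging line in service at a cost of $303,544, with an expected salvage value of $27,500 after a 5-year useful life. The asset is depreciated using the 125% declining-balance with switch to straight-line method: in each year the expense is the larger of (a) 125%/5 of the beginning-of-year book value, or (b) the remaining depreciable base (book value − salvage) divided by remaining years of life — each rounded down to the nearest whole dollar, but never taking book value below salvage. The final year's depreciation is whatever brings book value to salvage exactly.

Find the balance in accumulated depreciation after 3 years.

$180,548

Depreciable base = $303,544 − $27,500 = $276,044.
Year 1: DB = ⌊$303,544 × 125%/5⌋ = $75,886; SL = ⌊$276,044/5⌋ = $55,208 → take DB $75,886. Book value $227,658.
Year 2: DB = ⌊$227,658 × 125%/5⌋ = $56,914; SL = ⌊$200,158/4⌋ = $50,039 → take DB $56,914. Book value $170,744.
Year 3: DB = ⌊$170,744 × 125%/5⌋ = $42,686; SL = ⌊$143,244/3⌋ = $47,748 → take SL $47,748. Book value $122,996.
Accumulated through year 3 = $303,544 − $122,996 = $180,548.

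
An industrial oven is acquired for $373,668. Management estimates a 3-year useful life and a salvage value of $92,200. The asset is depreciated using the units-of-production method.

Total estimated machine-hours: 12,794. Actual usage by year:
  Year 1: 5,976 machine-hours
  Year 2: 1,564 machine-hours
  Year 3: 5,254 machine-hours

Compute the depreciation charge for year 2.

Depreciable base = $373,668 − $92,200 = $281,468.
Rate = $281,468 / 12,794 machine-hours = $22 per machine-hour.
Year 1: 5,976 × $22 = $131,472. Book value $242,196.
Year 2: 1,564 × $22 = $34,408. Book value $207,788.

$34,408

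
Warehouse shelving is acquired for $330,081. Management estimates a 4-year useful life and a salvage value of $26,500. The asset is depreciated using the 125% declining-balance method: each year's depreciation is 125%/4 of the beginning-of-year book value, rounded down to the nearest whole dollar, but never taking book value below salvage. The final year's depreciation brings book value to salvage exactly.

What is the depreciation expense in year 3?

Depreciable base = $330,081 − $26,500 = $303,581.
Year 1: ⌊$330,081 × 125%/4⌋ = $103,150. Book value $226,931.
Year 2: ⌊$226,931 × 125%/4⌋ = $70,915. Book value $156,016.
Year 3: ⌊$156,016 × 125%/4⌋ = $48,755. Book value $107,261.

$48,755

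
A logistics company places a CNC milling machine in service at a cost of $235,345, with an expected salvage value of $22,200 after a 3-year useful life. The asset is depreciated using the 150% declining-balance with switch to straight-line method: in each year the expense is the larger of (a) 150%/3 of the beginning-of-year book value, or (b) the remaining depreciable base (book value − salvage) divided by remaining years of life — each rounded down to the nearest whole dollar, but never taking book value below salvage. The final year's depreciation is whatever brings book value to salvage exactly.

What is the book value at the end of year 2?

$58,837

Depreciable base = $235,345 − $22,200 = $213,145.
Year 1: DB = ⌊$235,345 × 150%/3⌋ = $117,672; SL = ⌊$213,145/3⌋ = $71,048 → take DB $117,672. Book value $117,673.
Year 2: DB = ⌊$117,673 × 150%/3⌋ = $58,836; SL = ⌊$95,473/2⌋ = $47,736 → take DB $58,836. Book value $58,837.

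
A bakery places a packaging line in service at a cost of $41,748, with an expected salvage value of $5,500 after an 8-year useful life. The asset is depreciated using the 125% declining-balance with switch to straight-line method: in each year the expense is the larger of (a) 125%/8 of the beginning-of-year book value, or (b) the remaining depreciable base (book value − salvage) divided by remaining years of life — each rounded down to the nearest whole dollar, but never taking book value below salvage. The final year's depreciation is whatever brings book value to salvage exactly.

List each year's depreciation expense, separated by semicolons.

Depreciable base = $41,748 − $5,500 = $36,248.
Year 1: DB = ⌊$41,748 × 125%/8⌋ = $6,523; SL = ⌊$36,248/8⌋ = $4,531 → take DB $6,523. Book value $35,225.
Year 2: DB = ⌊$35,225 × 125%/8⌋ = $5,503; SL = ⌊$29,725/7⌋ = $4,246 → take DB $5,503. Book value $29,722.
Year 3: DB = ⌊$29,722 × 125%/8⌋ = $4,644; SL = ⌊$24,222/6⌋ = $4,037 → take DB $4,644. Book value $25,078.
Year 4: DB = ⌊$25,078 × 125%/8⌋ = $3,918; SL = ⌊$19,578/5⌋ = $3,915 → take DB $3,918. Book value $21,160.
Year 5: DB = ⌊$21,160 × 125%/8⌋ = $3,306; SL = ⌊$15,660/4⌋ = $3,915 → take SL $3,915. Book value $17,245.
Year 6: DB = ⌊$17,245 × 125%/8⌋ = $2,694; SL = ⌊$11,745/3⌋ = $3,915 → take SL $3,915. Book value $13,330.
Year 7: DB = ⌊$13,330 × 125%/8⌋ = $2,082; SL = ⌊$7,830/2⌋ = $3,915 → take SL $3,915. Book value $9,415.
Year 8 (final): $9,415 − $5,500 = $3,915. Book value $5,500.

$6,523; $5,503; $4,644; $3,918; $3,915; $3,915; $3,915; $3,915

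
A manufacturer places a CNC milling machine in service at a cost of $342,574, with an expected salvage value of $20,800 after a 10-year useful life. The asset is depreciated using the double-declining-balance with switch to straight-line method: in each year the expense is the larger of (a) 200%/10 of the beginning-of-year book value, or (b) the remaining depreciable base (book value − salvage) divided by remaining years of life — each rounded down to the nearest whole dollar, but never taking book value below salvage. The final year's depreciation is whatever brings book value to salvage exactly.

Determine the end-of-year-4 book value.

$140,320

Depreciable base = $342,574 − $20,800 = $321,774.
Year 1: DB = ⌊$342,574 × 200%/10⌋ = $68,514; SL = ⌊$321,774/10⌋ = $32,177 → take DB $68,514. Book value $274,060.
Year 2: DB = ⌊$274,060 × 200%/10⌋ = $54,812; SL = ⌊$253,260/9⌋ = $28,140 → take DB $54,812. Book value $219,248.
Year 3: DB = ⌊$219,248 × 200%/10⌋ = $43,849; SL = ⌊$198,448/8⌋ = $24,806 → take DB $43,849. Book value $175,399.
Year 4: DB = ⌊$175,399 × 200%/10⌋ = $35,079; SL = ⌊$154,599/7⌋ = $22,085 → take DB $35,079. Book value $140,320.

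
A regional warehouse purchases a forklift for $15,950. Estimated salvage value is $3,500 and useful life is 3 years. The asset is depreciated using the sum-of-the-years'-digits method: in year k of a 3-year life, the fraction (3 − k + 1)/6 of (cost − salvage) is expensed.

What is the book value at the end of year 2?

Depreciable base = $15,950 − $3,500 = $12,450.
Sum of the years' digits = 3+2+1 = 6.
Year 1: $12,450 × 3/6 = $6,225. Book value $9,725.
Year 2: $12,450 × 2/6 = $4,150. Book value $5,575.

$5,575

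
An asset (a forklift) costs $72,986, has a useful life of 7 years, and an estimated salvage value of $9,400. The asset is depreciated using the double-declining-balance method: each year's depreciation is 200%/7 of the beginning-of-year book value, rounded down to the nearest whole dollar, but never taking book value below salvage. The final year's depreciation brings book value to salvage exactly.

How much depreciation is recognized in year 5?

Depreciable base = $72,986 − $9,400 = $63,586.
Year 1: ⌊$72,986 × 200%/7⌋ = $20,853. Book value $52,133.
Year 2: ⌊$52,133 × 200%/7⌋ = $14,895. Book value $37,238.
Year 3: ⌊$37,238 × 200%/7⌋ = $10,639. Book value $26,599.
Year 4: ⌊$26,599 × 200%/7⌋ = $7,599. Book value $19,000.
Year 5: ⌊$19,000 × 200%/7⌋ = $5,428. Book value $13,572.

$5,428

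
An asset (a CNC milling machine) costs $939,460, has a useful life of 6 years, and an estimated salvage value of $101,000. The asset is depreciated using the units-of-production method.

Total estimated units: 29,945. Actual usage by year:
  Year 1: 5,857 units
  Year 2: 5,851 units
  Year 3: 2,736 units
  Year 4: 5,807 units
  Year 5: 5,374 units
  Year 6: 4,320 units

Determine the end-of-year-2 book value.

$611,636

Depreciable base = $939,460 − $101,000 = $838,460.
Rate = $838,460 / 29,945 units = $28 per unit.
Year 1: 5,857 × $28 = $163,996. Book value $775,464.
Year 2: 5,851 × $28 = $163,828. Book value $611,636.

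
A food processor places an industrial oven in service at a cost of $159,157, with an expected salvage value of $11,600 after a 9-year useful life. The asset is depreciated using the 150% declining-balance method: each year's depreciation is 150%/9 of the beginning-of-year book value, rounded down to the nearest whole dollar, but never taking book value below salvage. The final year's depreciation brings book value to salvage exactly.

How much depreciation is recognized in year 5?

Depreciable base = $159,157 − $11,600 = $147,557.
Year 1: ⌊$159,157 × 150%/9⌋ = $26,526. Book value $132,631.
Year 2: ⌊$132,631 × 150%/9⌋ = $22,105. Book value $110,526.
Year 3: ⌊$110,526 × 150%/9⌋ = $18,421. Book value $92,105.
Year 4: ⌊$92,105 × 150%/9⌋ = $15,350. Book value $76,755.
Year 5: ⌊$76,755 × 150%/9⌋ = $12,792. Book value $63,963.

$12,792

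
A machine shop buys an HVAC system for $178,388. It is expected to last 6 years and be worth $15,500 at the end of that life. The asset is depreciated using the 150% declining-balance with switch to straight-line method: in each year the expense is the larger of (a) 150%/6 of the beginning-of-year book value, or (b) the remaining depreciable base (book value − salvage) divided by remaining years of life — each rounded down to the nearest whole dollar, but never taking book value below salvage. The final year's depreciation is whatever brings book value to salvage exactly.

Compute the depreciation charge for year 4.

Depreciable base = $178,388 − $15,500 = $162,888.
Year 1: DB = ⌊$178,388 × 150%/6⌋ = $44,597; SL = ⌊$162,888/6⌋ = $27,148 → take DB $44,597. Book value $133,791.
Year 2: DB = ⌊$133,791 × 150%/6⌋ = $33,447; SL = ⌊$118,291/5⌋ = $23,658 → take DB $33,447. Book value $100,344.
Year 3: DB = ⌊$100,344 × 150%/6⌋ = $25,086; SL = ⌊$84,844/4⌋ = $21,211 → take DB $25,086. Book value $75,258.
Year 4: DB = ⌊$75,258 × 150%/6⌋ = $18,814; SL = ⌊$59,758/3⌋ = $19,919 → take SL $19,919. Book value $55,339.

$19,919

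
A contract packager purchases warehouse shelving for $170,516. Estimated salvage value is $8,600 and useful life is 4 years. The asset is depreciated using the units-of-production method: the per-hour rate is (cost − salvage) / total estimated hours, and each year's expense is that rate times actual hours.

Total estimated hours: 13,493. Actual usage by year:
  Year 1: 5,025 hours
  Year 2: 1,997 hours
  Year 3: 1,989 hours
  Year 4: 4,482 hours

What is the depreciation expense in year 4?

Depreciable base = $170,516 − $8,600 = $161,916.
Rate = $161,916 / 13,493 hours = $12 per hour.
Year 1: 5,025 × $12 = $60,300. Book value $110,216.
Year 2: 1,997 × $12 = $23,964. Book value $86,252.
Year 3: 1,989 × $12 = $23,868. Book value $62,384.
Year 4: 4,482 × $12 = $53,784. Book value $8,600.

$53,784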